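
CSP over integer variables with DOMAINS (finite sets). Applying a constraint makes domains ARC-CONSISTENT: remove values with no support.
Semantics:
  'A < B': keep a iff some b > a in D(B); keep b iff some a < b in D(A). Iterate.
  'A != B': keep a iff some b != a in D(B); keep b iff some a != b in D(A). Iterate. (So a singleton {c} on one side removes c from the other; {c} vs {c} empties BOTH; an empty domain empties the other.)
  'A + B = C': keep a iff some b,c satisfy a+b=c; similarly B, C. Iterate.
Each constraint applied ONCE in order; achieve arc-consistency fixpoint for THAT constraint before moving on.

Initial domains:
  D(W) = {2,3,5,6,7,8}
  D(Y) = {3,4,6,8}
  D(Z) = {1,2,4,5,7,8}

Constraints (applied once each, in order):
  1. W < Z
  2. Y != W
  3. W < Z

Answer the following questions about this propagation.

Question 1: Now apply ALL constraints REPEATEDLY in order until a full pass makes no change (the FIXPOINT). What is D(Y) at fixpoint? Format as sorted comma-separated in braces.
pass 0 (initial): D(Y)={3,4,6,8}
pass 1: W {2,3,5,6,7,8}->{2,3,5,6,7}; Z {1,2,4,5,7,8}->{4,5,7,8}
pass 2: no change
Fixpoint after 2 passes: D(Y) = {3,4,6,8}

Answer: {3,4,6,8}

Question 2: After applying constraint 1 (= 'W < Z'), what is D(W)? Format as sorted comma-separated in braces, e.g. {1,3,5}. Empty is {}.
Answer: {2,3,5,6,7}

Derivation:
Constraint 1 (W < Z) on D(W)={2,3,5,6,7,8} D(Z)={1,2,4,5,7,8}: W {2,3,5,6,7,8}->{2,3,5,6,7}; Z {1,2,4,5,7,8}->{4,5,7,8}
So after constraint 1: D(W) = {2,3,5,6,7}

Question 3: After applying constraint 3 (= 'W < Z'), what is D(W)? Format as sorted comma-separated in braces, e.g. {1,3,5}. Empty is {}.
Constraint 1 (W < Z) on D(W)={2,3,5,6,7,8} D(Z)={1,2,4,5,7,8}: W {2,3,5,6,7,8}->{2,3,5,6,7}; Z {1,2,4,5,7,8}->{4,5,7,8}
Constraint 2 (Y != W) on D(Y)={3,4,6,8} D(W)={2,3,5,6,7}: no change
Constraint 3 (W < Z) on D(W)={2,3,5,6,7} D(Z)={4,5,7,8}: no change
So after constraint 3: D(W) = {2,3,5,6,7}

Answer: {2,3,5,6,7}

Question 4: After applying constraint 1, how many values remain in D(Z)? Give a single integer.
Constraint 1 (W < Z) on D(W)={2,3,5,6,7,8} D(Z)={1,2,4,5,7,8}: W {2,3,5,6,7,8}->{2,3,5,6,7}; Z {1,2,4,5,7,8}->{4,5,7,8}
So after constraint 1: D(Z)={4,5,7,8}, size = 4

Answer: 4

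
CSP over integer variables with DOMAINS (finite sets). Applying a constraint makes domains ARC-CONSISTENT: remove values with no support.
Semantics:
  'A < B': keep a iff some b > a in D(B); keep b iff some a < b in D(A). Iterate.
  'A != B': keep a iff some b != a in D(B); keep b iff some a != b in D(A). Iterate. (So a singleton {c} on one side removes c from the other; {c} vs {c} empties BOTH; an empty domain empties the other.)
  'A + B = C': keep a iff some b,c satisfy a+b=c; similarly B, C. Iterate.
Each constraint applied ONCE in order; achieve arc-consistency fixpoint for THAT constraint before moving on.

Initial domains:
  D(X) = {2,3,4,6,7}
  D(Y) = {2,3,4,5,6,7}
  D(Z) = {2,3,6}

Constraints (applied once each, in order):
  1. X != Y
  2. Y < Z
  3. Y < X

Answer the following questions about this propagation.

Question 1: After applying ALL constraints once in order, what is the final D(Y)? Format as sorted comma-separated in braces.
Answer: {2,3,4,5}

Derivation:
Constraint 1 (X != Y) on D(X)={2,3,4,6,7} D(Y)={2,3,4,5,6,7}: no change
Constraint 2 (Y < Z) on D(Y)={2,3,4,5,6,7} D(Z)={2,3,6}: Y {2,3,4,5,6,7}->{2,3,4,5}; Z {2,3,6}->{3,6}
Constraint 3 (Y < X) on D(Y)={2,3,4,5} D(X)={2,3,4,6,7}: X {2,3,4,6,7}->{3,4,6,7}
So after all 3 constraints: D(Y) = {2,3,4,5}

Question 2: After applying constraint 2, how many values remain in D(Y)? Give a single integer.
Constraint 1 (X != Y) on D(X)={2,3,4,6,7} D(Y)={2,3,4,5,6,7}: no change
Constraint 2 (Y < Z) on D(Y)={2,3,4,5,6,7} D(Z)={2,3,6}: Y {2,3,4,5,6,7}->{2,3,4,5}; Z {2,3,6}->{3,6}
So after constraint 2: D(Y)={2,3,4,5}, size = 4

Answer: 4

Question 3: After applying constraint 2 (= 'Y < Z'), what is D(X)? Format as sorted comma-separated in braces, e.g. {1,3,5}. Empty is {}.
Constraint 1 (X != Y) on D(X)={2,3,4,6,7} D(Y)={2,3,4,5,6,7}: no change
Constraint 2 (Y < Z) on D(Y)={2,3,4,5,6,7} D(Z)={2,3,6}: Y {2,3,4,5,6,7}->{2,3,4,5}; Z {2,3,6}->{3,6}
So after constraint 2: D(X) = {2,3,4,6,7}

Answer: {2,3,4,6,7}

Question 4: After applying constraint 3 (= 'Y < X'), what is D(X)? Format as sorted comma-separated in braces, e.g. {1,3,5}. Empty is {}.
Constraint 1 (X != Y) on D(X)={2,3,4,6,7} D(Y)={2,3,4,5,6,7}: no change
Constraint 2 (Y < Z) on D(Y)={2,3,4,5,6,7} D(Z)={2,3,6}: Y {2,3,4,5,6,7}->{2,3,4,5}; Z {2,3,6}->{3,6}
Constraint 3 (Y < X) on D(Y)={2,3,4,5} D(X)={2,3,4,6,7}: X {2,3,4,6,7}->{3,4,6,7}
So after constraint 3: D(X) = {3,4,6,7}

Answer: {3,4,6,7}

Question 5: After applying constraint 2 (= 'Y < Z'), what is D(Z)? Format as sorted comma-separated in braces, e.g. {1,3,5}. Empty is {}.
Constraint 1 (X != Y) on D(X)={2,3,4,6,7} D(Y)={2,3,4,5,6,7}: no change
Constraint 2 (Y < Z) on D(Y)={2,3,4,5,6,7} D(Z)={2,3,6}: Y {2,3,4,5,6,7}->{2,3,4,5}; Z {2,3,6}->{3,6}
So after constraint 2: D(Z) = {3,6}

Answer: {3,6}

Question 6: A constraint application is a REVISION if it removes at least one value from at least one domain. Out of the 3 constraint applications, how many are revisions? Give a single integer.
Answer: 2

Derivation:
Constraint 1 (X != Y) on D(X)={2,3,4,6,7} D(Y)={2,3,4,5,6,7}: no change => not a revision
Constraint 2 (Y < Z) on D(Y)={2,3,4,5,6,7} D(Z)={2,3,6}: Y {2,3,4,5,6,7}->{2,3,4,5}; Z {2,3,6}->{3,6} => REVISION
Constraint 3 (Y < X) on D(Y)={2,3,4,5} D(X)={2,3,4,6,7}: X {2,3,4,6,7}->{3,4,6,7} => REVISION
Total revisions = 2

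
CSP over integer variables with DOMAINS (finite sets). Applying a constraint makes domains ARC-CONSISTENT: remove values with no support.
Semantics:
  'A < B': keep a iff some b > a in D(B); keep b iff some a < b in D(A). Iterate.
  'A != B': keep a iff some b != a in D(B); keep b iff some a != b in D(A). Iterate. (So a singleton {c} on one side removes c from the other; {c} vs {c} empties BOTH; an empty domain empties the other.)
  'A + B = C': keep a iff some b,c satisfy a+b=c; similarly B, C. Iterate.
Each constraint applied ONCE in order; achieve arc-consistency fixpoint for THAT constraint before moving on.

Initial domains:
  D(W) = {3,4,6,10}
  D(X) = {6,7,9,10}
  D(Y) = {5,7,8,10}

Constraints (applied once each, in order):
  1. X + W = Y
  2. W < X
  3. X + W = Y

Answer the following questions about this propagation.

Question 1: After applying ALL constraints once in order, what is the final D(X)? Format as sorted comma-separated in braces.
Constraint 1 (X + W = Y) on D(X)={6,7,9,10} D(W)={3,4,6,10} D(Y)={5,7,8,10}: X {6,7,9,10}->{6,7}; W {3,4,6,10}->{3,4}; Y {5,7,8,10}->{10}
Constraint 2 (W < X) on D(W)={3,4} D(X)={6,7}: no change
Constraint 3 (X + W = Y) on D(X)={6,7} D(W)={3,4} D(Y)={10}: no change
So after all 3 constraints: D(X) = {6,7}

Answer: {6,7}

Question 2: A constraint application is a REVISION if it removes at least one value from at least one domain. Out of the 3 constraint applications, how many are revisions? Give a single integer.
Constraint 1 (X + W = Y) on D(X)={6,7,9,10} D(W)={3,4,6,10} D(Y)={5,7,8,10}: X {6,7,9,10}->{6,7}; W {3,4,6,10}->{3,4}; Y {5,7,8,10}->{10} => REVISION
Constraint 2 (W < X) on D(W)={3,4} D(X)={6,7}: no change => not a revision
Constraint 3 (X + W = Y) on D(X)={6,7} D(W)={3,4} D(Y)={10}: no change => not a revision
Total revisions = 1

Answer: 1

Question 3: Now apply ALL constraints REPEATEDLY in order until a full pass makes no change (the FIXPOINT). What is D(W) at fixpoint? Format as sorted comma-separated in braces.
Answer: {3,4}

Derivation:
pass 0 (initial): D(W)={3,4,6,10}
pass 1: W {3,4,6,10}->{3,4}; X {6,7,9,10}->{6,7}; Y {5,7,8,10}->{10}
pass 2: no change
Fixpoint after 2 passes: D(W) = {3,4}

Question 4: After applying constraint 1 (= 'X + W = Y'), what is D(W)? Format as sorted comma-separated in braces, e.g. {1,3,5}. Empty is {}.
Answer: {3,4}

Derivation:
Constraint 1 (X + W = Y) on D(X)={6,7,9,10} D(W)={3,4,6,10} D(Y)={5,7,8,10}: X {6,7,9,10}->{6,7}; W {3,4,6,10}->{3,4}; Y {5,7,8,10}->{10}
So after constraint 1: D(W) = {3,4}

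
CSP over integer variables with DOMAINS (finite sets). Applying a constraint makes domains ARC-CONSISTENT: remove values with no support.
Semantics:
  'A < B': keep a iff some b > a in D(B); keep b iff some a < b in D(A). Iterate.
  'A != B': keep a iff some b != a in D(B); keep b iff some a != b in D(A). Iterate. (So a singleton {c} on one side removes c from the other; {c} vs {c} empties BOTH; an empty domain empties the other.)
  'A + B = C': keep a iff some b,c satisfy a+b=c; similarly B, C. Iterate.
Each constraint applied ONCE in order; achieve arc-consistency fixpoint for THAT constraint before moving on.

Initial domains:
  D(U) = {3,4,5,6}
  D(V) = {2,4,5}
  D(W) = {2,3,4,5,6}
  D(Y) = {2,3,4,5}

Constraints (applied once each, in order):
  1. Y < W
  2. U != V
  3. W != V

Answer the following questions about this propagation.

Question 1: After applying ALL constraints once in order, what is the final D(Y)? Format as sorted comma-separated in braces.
Answer: {2,3,4,5}

Derivation:
Constraint 1 (Y < W) on D(Y)={2,3,4,5} D(W)={2,3,4,5,6}: W {2,3,4,5,6}->{3,4,5,6}
Constraint 2 (U != V) on D(U)={3,4,5,6} D(V)={2,4,5}: no change
Constraint 3 (W != V) on D(W)={3,4,5,6} D(V)={2,4,5}: no change
So after all 3 constraints: D(Y) = {2,3,4,5}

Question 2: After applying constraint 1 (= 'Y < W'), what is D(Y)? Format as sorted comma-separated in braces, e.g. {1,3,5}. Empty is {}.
Constraint 1 (Y < W) on D(Y)={2,3,4,5} D(W)={2,3,4,5,6}: W {2,3,4,5,6}->{3,4,5,6}
So after constraint 1: D(Y) = {2,3,4,5}

Answer: {2,3,4,5}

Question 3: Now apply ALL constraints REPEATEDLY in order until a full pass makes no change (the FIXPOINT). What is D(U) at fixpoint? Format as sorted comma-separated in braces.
Answer: {3,4,5,6}

Derivation:
pass 0 (initial): D(U)={3,4,5,6}
pass 1: W {2,3,4,5,6}->{3,4,5,6}
pass 2: no change
Fixpoint after 2 passes: D(U) = {3,4,5,6}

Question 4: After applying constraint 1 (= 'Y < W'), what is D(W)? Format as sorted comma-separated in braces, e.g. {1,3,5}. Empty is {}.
Constraint 1 (Y < W) on D(Y)={2,3,4,5} D(W)={2,3,4,5,6}: W {2,3,4,5,6}->{3,4,5,6}
So after constraint 1: D(W) = {3,4,5,6}

Answer: {3,4,5,6}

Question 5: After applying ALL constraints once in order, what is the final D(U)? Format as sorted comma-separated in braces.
Answer: {3,4,5,6}

Derivation:
Constraint 1 (Y < W) on D(Y)={2,3,4,5} D(W)={2,3,4,5,6}: W {2,3,4,5,6}->{3,4,5,6}
Constraint 2 (U != V) on D(U)={3,4,5,6} D(V)={2,4,5}: no change
Constraint 3 (W != V) on D(W)={3,4,5,6} D(V)={2,4,5}: no change
So after all 3 constraints: D(U) = {3,4,5,6}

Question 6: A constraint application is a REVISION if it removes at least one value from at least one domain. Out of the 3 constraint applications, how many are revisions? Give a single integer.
Constraint 1 (Y < W) on D(Y)={2,3,4,5} D(W)={2,3,4,5,6}: W {2,3,4,5,6}->{3,4,5,6} => REVISION
Constraint 2 (U != V) on D(U)={3,4,5,6} D(V)={2,4,5}: no change => not a revision
Constraint 3 (W != V) on D(W)={3,4,5,6} D(V)={2,4,5}: no change => not a revision
Total revisions = 1

Answer: 1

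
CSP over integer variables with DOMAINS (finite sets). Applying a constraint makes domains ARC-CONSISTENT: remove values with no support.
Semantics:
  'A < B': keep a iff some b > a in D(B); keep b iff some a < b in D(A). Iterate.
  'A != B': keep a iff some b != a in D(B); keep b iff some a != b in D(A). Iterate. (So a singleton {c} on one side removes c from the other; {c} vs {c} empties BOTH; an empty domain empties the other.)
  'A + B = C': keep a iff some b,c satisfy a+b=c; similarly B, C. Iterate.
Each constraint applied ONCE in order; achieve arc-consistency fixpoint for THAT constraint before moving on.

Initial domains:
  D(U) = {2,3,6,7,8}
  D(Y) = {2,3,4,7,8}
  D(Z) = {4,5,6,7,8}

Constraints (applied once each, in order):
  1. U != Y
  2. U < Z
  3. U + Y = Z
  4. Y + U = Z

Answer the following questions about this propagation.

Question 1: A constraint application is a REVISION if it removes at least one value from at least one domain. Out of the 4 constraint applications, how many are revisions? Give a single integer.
Answer: 2

Derivation:
Constraint 1 (U != Y) on D(U)={2,3,6,7,8} D(Y)={2,3,4,7,8}: no change => not a revision
Constraint 2 (U < Z) on D(U)={2,3,6,7,8} D(Z)={4,5,6,7,8}: U {2,3,6,7,8}->{2,3,6,7} => REVISION
Constraint 3 (U + Y = Z) on D(U)={2,3,6,7} D(Y)={2,3,4,7,8} D(Z)={4,5,6,7,8}: U {2,3,6,7}->{2,3,6}; Y {2,3,4,7,8}->{2,3,4} => REVISION
Constraint 4 (Y + U = Z) on D(Y)={2,3,4} D(U)={2,3,6} D(Z)={4,5,6,7,8}: no change => not a revision
Total revisions = 2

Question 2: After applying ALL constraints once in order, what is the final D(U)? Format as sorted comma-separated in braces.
Answer: {2,3,6}

Derivation:
Constraint 1 (U != Y) on D(U)={2,3,6,7,8} D(Y)={2,3,4,7,8}: no change
Constraint 2 (U < Z) on D(U)={2,3,6,7,8} D(Z)={4,5,6,7,8}: U {2,3,6,7,8}->{2,3,6,7}
Constraint 3 (U + Y = Z) on D(U)={2,3,6,7} D(Y)={2,3,4,7,8} D(Z)={4,5,6,7,8}: U {2,3,6,7}->{2,3,6}; Y {2,3,4,7,8}->{2,3,4}
Constraint 4 (Y + U = Z) on D(Y)={2,3,4} D(U)={2,3,6} D(Z)={4,5,6,7,8}: no change
So after all 4 constraints: D(U) = {2,3,6}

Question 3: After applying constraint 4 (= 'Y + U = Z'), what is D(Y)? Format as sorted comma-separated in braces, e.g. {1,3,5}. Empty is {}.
Answer: {2,3,4}

Derivation:
Constraint 1 (U != Y) on D(U)={2,3,6,7,8} D(Y)={2,3,4,7,8}: no change
Constraint 2 (U < Z) on D(U)={2,3,6,7,8} D(Z)={4,5,6,7,8}: U {2,3,6,7,8}->{2,3,6,7}
Constraint 3 (U + Y = Z) on D(U)={2,3,6,7} D(Y)={2,3,4,7,8} D(Z)={4,5,6,7,8}: U {2,3,6,7}->{2,3,6}; Y {2,3,4,7,8}->{2,3,4}
Constraint 4 (Y + U = Z) on D(Y)={2,3,4} D(U)={2,3,6} D(Z)={4,5,6,7,8}: no change
So after constraint 4: D(Y) = {2,3,4}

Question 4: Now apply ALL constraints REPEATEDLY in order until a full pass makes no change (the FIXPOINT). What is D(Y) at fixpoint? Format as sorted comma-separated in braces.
Answer: {2,3,4}

Derivation:
pass 0 (initial): D(Y)={2,3,4,7,8}
pass 1: U {2,3,6,7,8}->{2,3,6}; Y {2,3,4,7,8}->{2,3,4}
pass 2: no change
Fixpoint after 2 passes: D(Y) = {2,3,4}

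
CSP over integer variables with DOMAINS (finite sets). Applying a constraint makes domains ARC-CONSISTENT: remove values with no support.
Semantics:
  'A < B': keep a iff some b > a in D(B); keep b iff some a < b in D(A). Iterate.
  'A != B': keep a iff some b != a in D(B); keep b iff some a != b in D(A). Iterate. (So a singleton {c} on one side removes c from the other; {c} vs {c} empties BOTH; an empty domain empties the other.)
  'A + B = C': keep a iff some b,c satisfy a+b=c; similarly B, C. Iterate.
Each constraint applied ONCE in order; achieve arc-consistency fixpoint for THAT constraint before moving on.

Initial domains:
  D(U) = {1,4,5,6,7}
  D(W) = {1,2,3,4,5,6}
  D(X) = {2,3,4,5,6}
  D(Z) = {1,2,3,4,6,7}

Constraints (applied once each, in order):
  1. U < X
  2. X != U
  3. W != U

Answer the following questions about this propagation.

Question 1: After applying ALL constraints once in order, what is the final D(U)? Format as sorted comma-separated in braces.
Constraint 1 (U < X) on D(U)={1,4,5,6,7} D(X)={2,3,4,5,6}: U {1,4,5,6,7}->{1,4,5}
Constraint 2 (X != U) on D(X)={2,3,4,5,6} D(U)={1,4,5}: no change
Constraint 3 (W != U) on D(W)={1,2,3,4,5,6} D(U)={1,4,5}: no change
So after all 3 constraints: D(U) = {1,4,5}

Answer: {1,4,5}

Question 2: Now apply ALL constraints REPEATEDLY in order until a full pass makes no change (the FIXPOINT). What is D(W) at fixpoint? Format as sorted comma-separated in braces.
pass 0 (initial): D(W)={1,2,3,4,5,6}
pass 1: U {1,4,5,6,7}->{1,4,5}
pass 2: no change
Fixpoint after 2 passes: D(W) = {1,2,3,4,5,6}

Answer: {1,2,3,4,5,6}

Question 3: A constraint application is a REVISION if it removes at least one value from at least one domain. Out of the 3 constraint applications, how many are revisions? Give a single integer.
Answer: 1

Derivation:
Constraint 1 (U < X) on D(U)={1,4,5,6,7} D(X)={2,3,4,5,6}: U {1,4,5,6,7}->{1,4,5} => REVISION
Constraint 2 (X != U) on D(X)={2,3,4,5,6} D(U)={1,4,5}: no change => not a revision
Constraint 3 (W != U) on D(W)={1,2,3,4,5,6} D(U)={1,4,5}: no change => not a revision
Total revisions = 1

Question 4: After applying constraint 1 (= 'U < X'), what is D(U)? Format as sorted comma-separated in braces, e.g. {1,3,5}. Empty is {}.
Constraint 1 (U < X) on D(U)={1,4,5,6,7} D(X)={2,3,4,5,6}: U {1,4,5,6,7}->{1,4,5}
So after constraint 1: D(U) = {1,4,5}

Answer: {1,4,5}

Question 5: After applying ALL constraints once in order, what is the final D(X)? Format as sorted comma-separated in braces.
Answer: {2,3,4,5,6}

Derivation:
Constraint 1 (U < X) on D(U)={1,4,5,6,7} D(X)={2,3,4,5,6}: U {1,4,5,6,7}->{1,4,5}
Constraint 2 (X != U) on D(X)={2,3,4,5,6} D(U)={1,4,5}: no change
Constraint 3 (W != U) on D(W)={1,2,3,4,5,6} D(U)={1,4,5}: no change
So after all 3 constraints: D(X) = {2,3,4,5,6}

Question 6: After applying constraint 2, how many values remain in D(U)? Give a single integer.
Constraint 1 (U < X) on D(U)={1,4,5,6,7} D(X)={2,3,4,5,6}: U {1,4,5,6,7}->{1,4,5}
Constraint 2 (X != U) on D(X)={2,3,4,5,6} D(U)={1,4,5}: no change
So after constraint 2: D(U)={1,4,5}, size = 3

Answer: 3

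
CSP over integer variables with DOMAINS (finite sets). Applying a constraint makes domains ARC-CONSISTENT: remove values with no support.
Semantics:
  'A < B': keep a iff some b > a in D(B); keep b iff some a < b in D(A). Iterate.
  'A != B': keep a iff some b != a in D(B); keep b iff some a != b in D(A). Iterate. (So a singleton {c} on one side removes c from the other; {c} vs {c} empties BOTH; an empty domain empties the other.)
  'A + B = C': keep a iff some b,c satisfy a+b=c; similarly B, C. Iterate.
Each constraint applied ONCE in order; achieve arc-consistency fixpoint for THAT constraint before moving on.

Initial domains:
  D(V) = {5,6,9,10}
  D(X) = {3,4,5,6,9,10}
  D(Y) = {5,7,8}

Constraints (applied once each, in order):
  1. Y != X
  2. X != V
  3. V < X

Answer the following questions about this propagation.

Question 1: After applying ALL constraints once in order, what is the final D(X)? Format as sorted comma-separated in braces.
Answer: {6,9,10}

Derivation:
Constraint 1 (Y != X) on D(Y)={5,7,8} D(X)={3,4,5,6,9,10}: no change
Constraint 2 (X != V) on D(X)={3,4,5,6,9,10} D(V)={5,6,9,10}: no change
Constraint 3 (V < X) on D(V)={5,6,9,10} D(X)={3,4,5,6,9,10}: V {5,6,9,10}->{5,6,9}; X {3,4,5,6,9,10}->{6,9,10}
So after all 3 constraints: D(X) = {6,9,10}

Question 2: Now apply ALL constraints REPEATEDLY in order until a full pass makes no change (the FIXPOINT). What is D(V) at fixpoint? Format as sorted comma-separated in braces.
pass 0 (initial): D(V)={5,6,9,10}
pass 1: V {5,6,9,10}->{5,6,9}; X {3,4,5,6,9,10}->{6,9,10}
pass 2: no change
Fixpoint after 2 passes: D(V) = {5,6,9}

Answer: {5,6,9}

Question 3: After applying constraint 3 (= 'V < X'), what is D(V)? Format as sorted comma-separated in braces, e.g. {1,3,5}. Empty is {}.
Constraint 1 (Y != X) on D(Y)={5,7,8} D(X)={3,4,5,6,9,10}: no change
Constraint 2 (X != V) on D(X)={3,4,5,6,9,10} D(V)={5,6,9,10}: no change
Constraint 3 (V < X) on D(V)={5,6,9,10} D(X)={3,4,5,6,9,10}: V {5,6,9,10}->{5,6,9}; X {3,4,5,6,9,10}->{6,9,10}
So after constraint 3: D(V) = {5,6,9}

Answer: {5,6,9}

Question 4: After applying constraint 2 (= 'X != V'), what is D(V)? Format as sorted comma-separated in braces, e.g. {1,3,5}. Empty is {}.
Answer: {5,6,9,10}

Derivation:
Constraint 1 (Y != X) on D(Y)={5,7,8} D(X)={3,4,5,6,9,10}: no change
Constraint 2 (X != V) on D(X)={3,4,5,6,9,10} D(V)={5,6,9,10}: no change
So after constraint 2: D(V) = {5,6,9,10}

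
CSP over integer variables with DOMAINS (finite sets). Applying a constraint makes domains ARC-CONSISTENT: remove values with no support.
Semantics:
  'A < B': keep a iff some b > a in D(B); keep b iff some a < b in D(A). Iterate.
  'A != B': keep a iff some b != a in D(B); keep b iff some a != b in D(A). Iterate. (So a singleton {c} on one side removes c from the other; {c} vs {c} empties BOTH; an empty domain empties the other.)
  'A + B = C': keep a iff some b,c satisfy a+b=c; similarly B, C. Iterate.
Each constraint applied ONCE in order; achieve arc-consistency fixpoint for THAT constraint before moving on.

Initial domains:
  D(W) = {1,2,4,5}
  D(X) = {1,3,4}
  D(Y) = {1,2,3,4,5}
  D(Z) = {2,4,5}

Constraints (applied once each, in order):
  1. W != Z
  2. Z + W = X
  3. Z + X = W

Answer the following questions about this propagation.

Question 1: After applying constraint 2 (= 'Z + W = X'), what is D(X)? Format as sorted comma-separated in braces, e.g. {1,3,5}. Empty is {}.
Constraint 1 (W != Z) on D(W)={1,2,4,5} D(Z)={2,4,5}: no change
Constraint 2 (Z + W = X) on D(Z)={2,4,5} D(W)={1,2,4,5} D(X)={1,3,4}: Z {2,4,5}->{2}; W {1,2,4,5}->{1,2}; X {1,3,4}->{3,4}
So after constraint 2: D(X) = {3,4}

Answer: {3,4}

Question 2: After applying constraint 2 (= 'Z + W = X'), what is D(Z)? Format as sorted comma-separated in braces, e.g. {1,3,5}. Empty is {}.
Constraint 1 (W != Z) on D(W)={1,2,4,5} D(Z)={2,4,5}: no change
Constraint 2 (Z + W = X) on D(Z)={2,4,5} D(W)={1,2,4,5} D(X)={1,3,4}: Z {2,4,5}->{2}; W {1,2,4,5}->{1,2}; X {1,3,4}->{3,4}
So after constraint 2: D(Z) = {2}

Answer: {2}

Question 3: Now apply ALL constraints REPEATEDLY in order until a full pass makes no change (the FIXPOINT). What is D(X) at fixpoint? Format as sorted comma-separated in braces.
pass 0 (initial): D(X)={1,3,4}
pass 1: W {1,2,4,5}->{}; X {1,3,4}->{}; Z {2,4,5}->{}
pass 2: no change
Fixpoint after 2 passes: D(X) = {}

Answer: {}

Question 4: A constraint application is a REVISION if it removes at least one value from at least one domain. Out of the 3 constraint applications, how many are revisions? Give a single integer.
Answer: 2

Derivation:
Constraint 1 (W != Z) on D(W)={1,2,4,5} D(Z)={2,4,5}: no change => not a revision
Constraint 2 (Z + W = X) on D(Z)={2,4,5} D(W)={1,2,4,5} D(X)={1,3,4}: Z {2,4,5}->{2}; W {1,2,4,5}->{1,2}; X {1,3,4}->{3,4} => REVISION
Constraint 3 (Z + X = W) on D(Z)={2} D(X)={3,4} D(W)={1,2}: Z {2}->{}; X {3,4}->{}; W {1,2}->{} => REVISION
Total revisions = 2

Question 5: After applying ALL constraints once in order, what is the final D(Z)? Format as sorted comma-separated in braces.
Answer: {}

Derivation:
Constraint 1 (W != Z) on D(W)={1,2,4,5} D(Z)={2,4,5}: no change
Constraint 2 (Z + W = X) on D(Z)={2,4,5} D(W)={1,2,4,5} D(X)={1,3,4}: Z {2,4,5}->{2}; W {1,2,4,5}->{1,2}; X {1,3,4}->{3,4}
Constraint 3 (Z + X = W) on D(Z)={2} D(X)={3,4} D(W)={1,2}: Z {2}->{}; X {3,4}->{}; W {1,2}->{}
So after all 3 constraints: D(Z) = {}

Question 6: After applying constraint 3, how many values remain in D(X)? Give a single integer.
Answer: 0

Derivation:
Constraint 1 (W != Z) on D(W)={1,2,4,5} D(Z)={2,4,5}: no change
Constraint 2 (Z + W = X) on D(Z)={2,4,5} D(W)={1,2,4,5} D(X)={1,3,4}: Z {2,4,5}->{2}; W {1,2,4,5}->{1,2}; X {1,3,4}->{3,4}
Constraint 3 (Z + X = W) on D(Z)={2} D(X)={3,4} D(W)={1,2}: Z {2}->{}; X {3,4}->{}; W {1,2}->{}
So after constraint 3: D(X)={}, size = 0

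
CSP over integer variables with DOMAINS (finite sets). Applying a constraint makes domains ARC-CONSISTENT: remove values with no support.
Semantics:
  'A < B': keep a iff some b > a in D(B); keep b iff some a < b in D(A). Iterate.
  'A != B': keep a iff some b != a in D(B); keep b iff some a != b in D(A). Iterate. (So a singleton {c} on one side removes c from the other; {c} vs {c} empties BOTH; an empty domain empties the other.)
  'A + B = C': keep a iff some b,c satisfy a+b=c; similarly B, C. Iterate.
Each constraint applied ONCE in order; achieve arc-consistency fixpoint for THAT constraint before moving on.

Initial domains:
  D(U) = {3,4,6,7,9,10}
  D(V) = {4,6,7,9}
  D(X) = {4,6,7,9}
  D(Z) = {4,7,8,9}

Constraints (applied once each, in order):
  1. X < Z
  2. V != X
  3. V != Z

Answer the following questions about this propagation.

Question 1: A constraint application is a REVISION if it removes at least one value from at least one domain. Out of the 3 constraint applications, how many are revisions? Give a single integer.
Answer: 1

Derivation:
Constraint 1 (X < Z) on D(X)={4,6,7,9} D(Z)={4,7,8,9}: X {4,6,7,9}->{4,6,7}; Z {4,7,8,9}->{7,8,9} => REVISION
Constraint 2 (V != X) on D(V)={4,6,7,9} D(X)={4,6,7}: no change => not a revision
Constraint 3 (V != Z) on D(V)={4,6,7,9} D(Z)={7,8,9}: no change => not a revision
Total revisions = 1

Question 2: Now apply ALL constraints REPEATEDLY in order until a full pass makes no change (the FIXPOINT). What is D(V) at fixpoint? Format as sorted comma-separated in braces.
pass 0 (initial): D(V)={4,6,7,9}
pass 1: X {4,6,7,9}->{4,6,7}; Z {4,7,8,9}->{7,8,9}
pass 2: no change
Fixpoint after 2 passes: D(V) = {4,6,7,9}

Answer: {4,6,7,9}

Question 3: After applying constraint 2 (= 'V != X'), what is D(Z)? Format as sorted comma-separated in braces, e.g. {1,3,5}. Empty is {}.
Constraint 1 (X < Z) on D(X)={4,6,7,9} D(Z)={4,7,8,9}: X {4,6,7,9}->{4,6,7}; Z {4,7,8,9}->{7,8,9}
Constraint 2 (V != X) on D(V)={4,6,7,9} D(X)={4,6,7}: no change
So after constraint 2: D(Z) = {7,8,9}

Answer: {7,8,9}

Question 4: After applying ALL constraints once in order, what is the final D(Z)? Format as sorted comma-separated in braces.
Constraint 1 (X < Z) on D(X)={4,6,7,9} D(Z)={4,7,8,9}: X {4,6,7,9}->{4,6,7}; Z {4,7,8,9}->{7,8,9}
Constraint 2 (V != X) on D(V)={4,6,7,9} D(X)={4,6,7}: no change
Constraint 3 (V != Z) on D(V)={4,6,7,9} D(Z)={7,8,9}: no change
So after all 3 constraints: D(Z) = {7,8,9}

Answer: {7,8,9}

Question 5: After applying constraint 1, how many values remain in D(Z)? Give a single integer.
Answer: 3

Derivation:
Constraint 1 (X < Z) on D(X)={4,6,7,9} D(Z)={4,7,8,9}: X {4,6,7,9}->{4,6,7}; Z {4,7,8,9}->{7,8,9}
So after constraint 1: D(Z)={7,8,9}, size = 3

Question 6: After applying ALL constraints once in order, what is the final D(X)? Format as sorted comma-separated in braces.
Answer: {4,6,7}

Derivation:
Constraint 1 (X < Z) on D(X)={4,6,7,9} D(Z)={4,7,8,9}: X {4,6,7,9}->{4,6,7}; Z {4,7,8,9}->{7,8,9}
Constraint 2 (V != X) on D(V)={4,6,7,9} D(X)={4,6,7}: no change
Constraint 3 (V != Z) on D(V)={4,6,7,9} D(Z)={7,8,9}: no change
So after all 3 constraints: D(X) = {4,6,7}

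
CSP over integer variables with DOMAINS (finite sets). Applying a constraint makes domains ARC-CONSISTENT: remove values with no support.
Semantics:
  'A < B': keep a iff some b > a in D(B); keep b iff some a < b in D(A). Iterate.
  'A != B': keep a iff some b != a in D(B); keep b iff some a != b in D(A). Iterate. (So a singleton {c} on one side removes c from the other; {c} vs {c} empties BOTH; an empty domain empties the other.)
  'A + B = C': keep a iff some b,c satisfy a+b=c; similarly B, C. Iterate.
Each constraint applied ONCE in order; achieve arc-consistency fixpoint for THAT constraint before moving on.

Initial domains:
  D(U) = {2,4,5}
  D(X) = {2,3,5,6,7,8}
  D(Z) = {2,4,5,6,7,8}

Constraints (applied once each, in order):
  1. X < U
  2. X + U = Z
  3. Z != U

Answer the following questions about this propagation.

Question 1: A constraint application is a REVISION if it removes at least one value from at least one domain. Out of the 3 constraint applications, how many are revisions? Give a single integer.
Answer: 2

Derivation:
Constraint 1 (X < U) on D(X)={2,3,5,6,7,8} D(U)={2,4,5}: X {2,3,5,6,7,8}->{2,3}; U {2,4,5}->{4,5} => REVISION
Constraint 2 (X + U = Z) on D(X)={2,3} D(U)={4,5} D(Z)={2,4,5,6,7,8}: Z {2,4,5,6,7,8}->{6,7,8} => REVISION
Constraint 3 (Z != U) on D(Z)={6,7,8} D(U)={4,5}: no change => not a revision
Total revisions = 2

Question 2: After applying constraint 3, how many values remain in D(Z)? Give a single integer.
Answer: 3

Derivation:
Constraint 1 (X < U) on D(X)={2,3,5,6,7,8} D(U)={2,4,5}: X {2,3,5,6,7,8}->{2,3}; U {2,4,5}->{4,5}
Constraint 2 (X + U = Z) on D(X)={2,3} D(U)={4,5} D(Z)={2,4,5,6,7,8}: Z {2,4,5,6,7,8}->{6,7,8}
Constraint 3 (Z != U) on D(Z)={6,7,8} D(U)={4,5}: no change
So after constraint 3: D(Z)={6,7,8}, size = 3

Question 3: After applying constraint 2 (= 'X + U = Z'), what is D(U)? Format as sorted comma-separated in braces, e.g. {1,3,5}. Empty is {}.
Constraint 1 (X < U) on D(X)={2,3,5,6,7,8} D(U)={2,4,5}: X {2,3,5,6,7,8}->{2,3}; U {2,4,5}->{4,5}
Constraint 2 (X + U = Z) on D(X)={2,3} D(U)={4,5} D(Z)={2,4,5,6,7,8}: Z {2,4,5,6,7,8}->{6,7,8}
So after constraint 2: D(U) = {4,5}

Answer: {4,5}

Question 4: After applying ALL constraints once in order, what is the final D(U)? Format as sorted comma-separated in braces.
Constraint 1 (X < U) on D(X)={2,3,5,6,7,8} D(U)={2,4,5}: X {2,3,5,6,7,8}->{2,3}; U {2,4,5}->{4,5}
Constraint 2 (X + U = Z) on D(X)={2,3} D(U)={4,5} D(Z)={2,4,5,6,7,8}: Z {2,4,5,6,7,8}->{6,7,8}
Constraint 3 (Z != U) on D(Z)={6,7,8} D(U)={4,5}: no change
So after all 3 constraints: D(U) = {4,5}

Answer: {4,5}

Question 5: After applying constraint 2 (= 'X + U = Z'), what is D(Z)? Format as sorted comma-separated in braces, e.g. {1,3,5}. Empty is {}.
Answer: {6,7,8}

Derivation:
Constraint 1 (X < U) on D(X)={2,3,5,6,7,8} D(U)={2,4,5}: X {2,3,5,6,7,8}->{2,3}; U {2,4,5}->{4,5}
Constraint 2 (X + U = Z) on D(X)={2,3} D(U)={4,5} D(Z)={2,4,5,6,7,8}: Z {2,4,5,6,7,8}->{6,7,8}
So after constraint 2: D(Z) = {6,7,8}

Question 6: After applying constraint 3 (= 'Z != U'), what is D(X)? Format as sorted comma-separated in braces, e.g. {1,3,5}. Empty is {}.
Answer: {2,3}

Derivation:
Constraint 1 (X < U) on D(X)={2,3,5,6,7,8} D(U)={2,4,5}: X {2,3,5,6,7,8}->{2,3}; U {2,4,5}->{4,5}
Constraint 2 (X + U = Z) on D(X)={2,3} D(U)={4,5} D(Z)={2,4,5,6,7,8}: Z {2,4,5,6,7,8}->{6,7,8}
Constraint 3 (Z != U) on D(Z)={6,7,8} D(U)={4,5}: no change
So after constraint 3: D(X) = {2,3}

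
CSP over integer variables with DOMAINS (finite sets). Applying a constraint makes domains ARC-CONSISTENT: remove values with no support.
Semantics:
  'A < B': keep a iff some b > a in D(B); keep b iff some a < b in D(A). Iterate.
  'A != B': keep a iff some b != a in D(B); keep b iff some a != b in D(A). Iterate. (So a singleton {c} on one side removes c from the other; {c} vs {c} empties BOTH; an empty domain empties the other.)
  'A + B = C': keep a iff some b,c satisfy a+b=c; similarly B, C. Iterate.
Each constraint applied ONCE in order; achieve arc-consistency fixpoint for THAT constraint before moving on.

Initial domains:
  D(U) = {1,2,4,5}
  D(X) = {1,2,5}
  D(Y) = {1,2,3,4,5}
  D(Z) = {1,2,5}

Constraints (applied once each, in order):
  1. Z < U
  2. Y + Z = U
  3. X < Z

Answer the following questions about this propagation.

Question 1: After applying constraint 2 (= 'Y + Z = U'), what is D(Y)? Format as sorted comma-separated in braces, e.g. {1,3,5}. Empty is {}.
Constraint 1 (Z < U) on D(Z)={1,2,5} D(U)={1,2,4,5}: Z {1,2,5}->{1,2}; U {1,2,4,5}->{2,4,5}
Constraint 2 (Y + Z = U) on D(Y)={1,2,3,4,5} D(Z)={1,2} D(U)={2,4,5}: Y {1,2,3,4,5}->{1,2,3,4}
So after constraint 2: D(Y) = {1,2,3,4}

Answer: {1,2,3,4}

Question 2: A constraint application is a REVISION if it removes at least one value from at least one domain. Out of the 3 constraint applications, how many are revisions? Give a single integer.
Constraint 1 (Z < U) on D(Z)={1,2,5} D(U)={1,2,4,5}: Z {1,2,5}->{1,2}; U {1,2,4,5}->{2,4,5} => REVISION
Constraint 2 (Y + Z = U) on D(Y)={1,2,3,4,5} D(Z)={1,2} D(U)={2,4,5}: Y {1,2,3,4,5}->{1,2,3,4} => REVISION
Constraint 3 (X < Z) on D(X)={1,2,5} D(Z)={1,2}: X {1,2,5}->{1}; Z {1,2}->{2} => REVISION
Total revisions = 3

Answer: 3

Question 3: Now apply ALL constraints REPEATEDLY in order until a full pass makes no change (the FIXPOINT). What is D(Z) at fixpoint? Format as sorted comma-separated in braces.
Answer: {2}

Derivation:
pass 0 (initial): D(Z)={1,2,5}
pass 1: U {1,2,4,5}->{2,4,5}; X {1,2,5}->{1}; Y {1,2,3,4,5}->{1,2,3,4}; Z {1,2,5}->{2}
pass 2: U {2,4,5}->{4,5}; Y {1,2,3,4}->{2,3}
pass 3: no change
Fixpoint after 3 passes: D(Z) = {2}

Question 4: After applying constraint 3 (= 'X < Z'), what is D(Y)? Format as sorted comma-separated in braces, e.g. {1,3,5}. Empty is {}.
Answer: {1,2,3,4}

Derivation:
Constraint 1 (Z < U) on D(Z)={1,2,5} D(U)={1,2,4,5}: Z {1,2,5}->{1,2}; U {1,2,4,5}->{2,4,5}
Constraint 2 (Y + Z = U) on D(Y)={1,2,3,4,5} D(Z)={1,2} D(U)={2,4,5}: Y {1,2,3,4,5}->{1,2,3,4}
Constraint 3 (X < Z) on D(X)={1,2,5} D(Z)={1,2}: X {1,2,5}->{1}; Z {1,2}->{2}
So after constraint 3: D(Y) = {1,2,3,4}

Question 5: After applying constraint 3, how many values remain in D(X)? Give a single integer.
Answer: 1

Derivation:
Constraint 1 (Z < U) on D(Z)={1,2,5} D(U)={1,2,4,5}: Z {1,2,5}->{1,2}; U {1,2,4,5}->{2,4,5}
Constraint 2 (Y + Z = U) on D(Y)={1,2,3,4,5} D(Z)={1,2} D(U)={2,4,5}: Y {1,2,3,4,5}->{1,2,3,4}
Constraint 3 (X < Z) on D(X)={1,2,5} D(Z)={1,2}: X {1,2,5}->{1}; Z {1,2}->{2}
So after constraint 3: D(X)={1}, size = 1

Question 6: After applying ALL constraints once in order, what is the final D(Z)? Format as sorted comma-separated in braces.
Answer: {2}

Derivation:
Constraint 1 (Z < U) on D(Z)={1,2,5} D(U)={1,2,4,5}: Z {1,2,5}->{1,2}; U {1,2,4,5}->{2,4,5}
Constraint 2 (Y + Z = U) on D(Y)={1,2,3,4,5} D(Z)={1,2} D(U)={2,4,5}: Y {1,2,3,4,5}->{1,2,3,4}
Constraint 3 (X < Z) on D(X)={1,2,5} D(Z)={1,2}: X {1,2,5}->{1}; Z {1,2}->{2}
So after all 3 constraints: D(Z) = {2}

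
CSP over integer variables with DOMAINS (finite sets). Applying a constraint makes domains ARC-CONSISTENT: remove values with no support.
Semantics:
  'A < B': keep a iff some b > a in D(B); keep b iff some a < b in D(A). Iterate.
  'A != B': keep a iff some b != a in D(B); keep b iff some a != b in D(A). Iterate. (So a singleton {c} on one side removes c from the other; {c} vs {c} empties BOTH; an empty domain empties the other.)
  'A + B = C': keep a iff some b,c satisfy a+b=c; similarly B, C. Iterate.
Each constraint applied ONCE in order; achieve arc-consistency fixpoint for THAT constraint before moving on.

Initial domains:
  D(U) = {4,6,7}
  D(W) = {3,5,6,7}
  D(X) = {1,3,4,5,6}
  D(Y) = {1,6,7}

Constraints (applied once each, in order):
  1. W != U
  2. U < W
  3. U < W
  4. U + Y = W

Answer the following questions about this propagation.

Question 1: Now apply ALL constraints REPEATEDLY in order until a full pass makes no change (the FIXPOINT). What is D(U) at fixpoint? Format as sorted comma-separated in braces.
pass 0 (initial): D(U)={4,6,7}
pass 1: U {4,6,7}->{4,6}; W {3,5,6,7}->{5,7}; Y {1,6,7}->{1}
pass 2: no change
Fixpoint after 2 passes: D(U) = {4,6}

Answer: {4,6}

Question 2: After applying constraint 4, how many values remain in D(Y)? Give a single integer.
Constraint 1 (W != U) on D(W)={3,5,6,7} D(U)={4,6,7}: no change
Constraint 2 (U < W) on D(U)={4,6,7} D(W)={3,5,6,7}: U {4,6,7}->{4,6}; W {3,5,6,7}->{5,6,7}
Constraint 3 (U < W) on D(U)={4,6} D(W)={5,6,7}: no change
Constraint 4 (U + Y = W) on D(U)={4,6} D(Y)={1,6,7} D(W)={5,6,7}: Y {1,6,7}->{1}; W {5,6,7}->{5,7}
So after constraint 4: D(Y)={1}, size = 1

Answer: 1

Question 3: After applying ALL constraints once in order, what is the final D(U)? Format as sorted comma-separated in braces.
Answer: {4,6}

Derivation:
Constraint 1 (W != U) on D(W)={3,5,6,7} D(U)={4,6,7}: no change
Constraint 2 (U < W) on D(U)={4,6,7} D(W)={3,5,6,7}: U {4,6,7}->{4,6}; W {3,5,6,7}->{5,6,7}
Constraint 3 (U < W) on D(U)={4,6} D(W)={5,6,7}: no change
Constraint 4 (U + Y = W) on D(U)={4,6} D(Y)={1,6,7} D(W)={5,6,7}: Y {1,6,7}->{1}; W {5,6,7}->{5,7}
So after all 4 constraints: D(U) = {4,6}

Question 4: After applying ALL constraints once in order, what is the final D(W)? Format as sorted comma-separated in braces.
Constraint 1 (W != U) on D(W)={3,5,6,7} D(U)={4,6,7}: no change
Constraint 2 (U < W) on D(U)={4,6,7} D(W)={3,5,6,7}: U {4,6,7}->{4,6}; W {3,5,6,7}->{5,6,7}
Constraint 3 (U < W) on D(U)={4,6} D(W)={5,6,7}: no change
Constraint 4 (U + Y = W) on D(U)={4,6} D(Y)={1,6,7} D(W)={5,6,7}: Y {1,6,7}->{1}; W {5,6,7}->{5,7}
So after all 4 constraints: D(W) = {5,7}

Answer: {5,7}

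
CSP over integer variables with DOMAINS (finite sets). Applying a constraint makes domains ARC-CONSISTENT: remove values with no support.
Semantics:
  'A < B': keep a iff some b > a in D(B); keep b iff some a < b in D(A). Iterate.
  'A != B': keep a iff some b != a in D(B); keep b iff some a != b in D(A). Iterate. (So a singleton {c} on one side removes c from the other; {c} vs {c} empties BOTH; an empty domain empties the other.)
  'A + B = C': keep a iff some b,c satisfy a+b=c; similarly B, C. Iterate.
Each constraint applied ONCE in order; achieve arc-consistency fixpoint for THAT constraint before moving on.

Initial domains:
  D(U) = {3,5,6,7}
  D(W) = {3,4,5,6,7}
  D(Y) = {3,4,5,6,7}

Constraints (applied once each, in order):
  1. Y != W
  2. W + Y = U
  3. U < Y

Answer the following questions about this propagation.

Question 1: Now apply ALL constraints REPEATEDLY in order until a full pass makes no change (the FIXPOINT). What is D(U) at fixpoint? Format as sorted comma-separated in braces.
pass 0 (initial): D(U)={3,5,6,7}
pass 1: U {3,5,6,7}->{}; W {3,4,5,6,7}->{3,4}; Y {3,4,5,6,7}->{}
pass 2: W {3,4}->{}
pass 3: no change
Fixpoint after 3 passes: D(U) = {}

Answer: {}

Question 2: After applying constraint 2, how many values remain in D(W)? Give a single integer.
Constraint 1 (Y != W) on D(Y)={3,4,5,6,7} D(W)={3,4,5,6,7}: no change
Constraint 2 (W + Y = U) on D(W)={3,4,5,6,7} D(Y)={3,4,5,6,7} D(U)={3,5,6,7}: W {3,4,5,6,7}->{3,4}; Y {3,4,5,6,7}->{3,4}; U {3,5,6,7}->{6,7}
So after constraint 2: D(W)={3,4}, size = 2

Answer: 2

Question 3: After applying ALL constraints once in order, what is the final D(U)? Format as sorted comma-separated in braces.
Constraint 1 (Y != W) on D(Y)={3,4,5,6,7} D(W)={3,4,5,6,7}: no change
Constraint 2 (W + Y = U) on D(W)={3,4,5,6,7} D(Y)={3,4,5,6,7} D(U)={3,5,6,7}: W {3,4,5,6,7}->{3,4}; Y {3,4,5,6,7}->{3,4}; U {3,5,6,7}->{6,7}
Constraint 3 (U < Y) on D(U)={6,7} D(Y)={3,4}: U {6,7}->{}; Y {3,4}->{}
So after all 3 constraints: D(U) = {}

Answer: {}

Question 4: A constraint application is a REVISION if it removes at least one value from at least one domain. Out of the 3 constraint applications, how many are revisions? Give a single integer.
Constraint 1 (Y != W) on D(Y)={3,4,5,6,7} D(W)={3,4,5,6,7}: no change => not a revision
Constraint 2 (W + Y = U) on D(W)={3,4,5,6,7} D(Y)={3,4,5,6,7} D(U)={3,5,6,7}: W {3,4,5,6,7}->{3,4}; Y {3,4,5,6,7}->{3,4}; U {3,5,6,7}->{6,7} => REVISION
Constraint 3 (U < Y) on D(U)={6,7} D(Y)={3,4}: U {6,7}->{}; Y {3,4}->{} => REVISION
Total revisions = 2

Answer: 2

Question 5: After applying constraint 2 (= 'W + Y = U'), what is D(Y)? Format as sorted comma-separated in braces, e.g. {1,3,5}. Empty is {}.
Answer: {3,4}

Derivation:
Constraint 1 (Y != W) on D(Y)={3,4,5,6,7} D(W)={3,4,5,6,7}: no change
Constraint 2 (W + Y = U) on D(W)={3,4,5,6,7} D(Y)={3,4,5,6,7} D(U)={3,5,6,7}: W {3,4,5,6,7}->{3,4}; Y {3,4,5,6,7}->{3,4}; U {3,5,6,7}->{6,7}
So after constraint 2: D(Y) = {3,4}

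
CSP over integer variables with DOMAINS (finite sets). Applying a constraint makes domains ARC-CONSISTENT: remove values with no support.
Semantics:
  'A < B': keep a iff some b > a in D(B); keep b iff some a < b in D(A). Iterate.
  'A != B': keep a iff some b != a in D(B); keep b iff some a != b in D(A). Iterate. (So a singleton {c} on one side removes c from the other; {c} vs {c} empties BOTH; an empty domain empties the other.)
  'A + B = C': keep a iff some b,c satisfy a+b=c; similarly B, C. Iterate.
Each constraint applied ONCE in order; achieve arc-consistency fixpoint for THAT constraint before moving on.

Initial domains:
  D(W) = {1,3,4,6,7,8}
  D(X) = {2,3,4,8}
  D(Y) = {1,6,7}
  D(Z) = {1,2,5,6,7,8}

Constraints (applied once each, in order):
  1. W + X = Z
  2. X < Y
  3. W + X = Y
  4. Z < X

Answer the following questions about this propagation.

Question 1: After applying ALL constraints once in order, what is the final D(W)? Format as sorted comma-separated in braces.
Answer: {3,4}

Derivation:
Constraint 1 (W + X = Z) on D(W)={1,3,4,6,7,8} D(X)={2,3,4,8} D(Z)={1,2,5,6,7,8}: W {1,3,4,6,7,8}->{1,3,4,6}; X {2,3,4,8}->{2,3,4}; Z {1,2,5,6,7,8}->{5,6,7,8}
Constraint 2 (X < Y) on D(X)={2,3,4} D(Y)={1,6,7}: Y {1,6,7}->{6,7}
Constraint 3 (W + X = Y) on D(W)={1,3,4,6} D(X)={2,3,4} D(Y)={6,7}: W {1,3,4,6}->{3,4}
Constraint 4 (Z < X) on D(Z)={5,6,7,8} D(X)={2,3,4}: Z {5,6,7,8}->{}; X {2,3,4}->{}
So after all 4 constraints: D(W) = {3,4}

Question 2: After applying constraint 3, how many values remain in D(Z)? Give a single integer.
Answer: 4

Derivation:
Constraint 1 (W + X = Z) on D(W)={1,3,4,6,7,8} D(X)={2,3,4,8} D(Z)={1,2,5,6,7,8}: W {1,3,4,6,7,8}->{1,3,4,6}; X {2,3,4,8}->{2,3,4}; Z {1,2,5,6,7,8}->{5,6,7,8}
Constraint 2 (X < Y) on D(X)={2,3,4} D(Y)={1,6,7}: Y {1,6,7}->{6,7}
Constraint 3 (W + X = Y) on D(W)={1,3,4,6} D(X)={2,3,4} D(Y)={6,7}: W {1,3,4,6}->{3,4}
So after constraint 3: D(Z)={5,6,7,8}, size = 4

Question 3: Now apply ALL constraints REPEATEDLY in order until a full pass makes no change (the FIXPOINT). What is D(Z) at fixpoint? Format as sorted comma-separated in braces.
Answer: {}

Derivation:
pass 0 (initial): D(Z)={1,2,5,6,7,8}
pass 1: W {1,3,4,6,7,8}->{3,4}; X {2,3,4,8}->{}; Y {1,6,7}->{6,7}; Z {1,2,5,6,7,8}->{}
pass 2: W {3,4}->{}; Y {6,7}->{}
pass 3: no change
Fixpoint after 3 passes: D(Z) = {}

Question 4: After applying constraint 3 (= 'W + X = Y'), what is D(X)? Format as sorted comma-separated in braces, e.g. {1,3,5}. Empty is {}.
Answer: {2,3,4}

Derivation:
Constraint 1 (W + X = Z) on D(W)={1,3,4,6,7,8} D(X)={2,3,4,8} D(Z)={1,2,5,6,7,8}: W {1,3,4,6,7,8}->{1,3,4,6}; X {2,3,4,8}->{2,3,4}; Z {1,2,5,6,7,8}->{5,6,7,8}
Constraint 2 (X < Y) on D(X)={2,3,4} D(Y)={1,6,7}: Y {1,6,7}->{6,7}
Constraint 3 (W + X = Y) on D(W)={1,3,4,6} D(X)={2,3,4} D(Y)={6,7}: W {1,3,4,6}->{3,4}
So after constraint 3: D(X) = {2,3,4}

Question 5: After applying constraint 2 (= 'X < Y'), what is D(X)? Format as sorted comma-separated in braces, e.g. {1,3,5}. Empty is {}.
Constraint 1 (W + X = Z) on D(W)={1,3,4,6,7,8} D(X)={2,3,4,8} D(Z)={1,2,5,6,7,8}: W {1,3,4,6,7,8}->{1,3,4,6}; X {2,3,4,8}->{2,3,4}; Z {1,2,5,6,7,8}->{5,6,7,8}
Constraint 2 (X < Y) on D(X)={2,3,4} D(Y)={1,6,7}: Y {1,6,7}->{6,7}
So after constraint 2: D(X) = {2,3,4}

Answer: {2,3,4}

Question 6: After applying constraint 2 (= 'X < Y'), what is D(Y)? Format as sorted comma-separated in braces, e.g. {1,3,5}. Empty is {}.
Answer: {6,7}

Derivation:
Constraint 1 (W + X = Z) on D(W)={1,3,4,6,7,8} D(X)={2,3,4,8} D(Z)={1,2,5,6,7,8}: W {1,3,4,6,7,8}->{1,3,4,6}; X {2,3,4,8}->{2,3,4}; Z {1,2,5,6,7,8}->{5,6,7,8}
Constraint 2 (X < Y) on D(X)={2,3,4} D(Y)={1,6,7}: Y {1,6,7}->{6,7}
So after constraint 2: D(Y) = {6,7}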